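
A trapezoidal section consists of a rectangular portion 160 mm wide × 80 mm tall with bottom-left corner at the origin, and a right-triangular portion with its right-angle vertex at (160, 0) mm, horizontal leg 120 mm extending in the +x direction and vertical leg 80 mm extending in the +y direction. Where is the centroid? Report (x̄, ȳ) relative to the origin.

x̄ = 112.73 mm, ȳ = 36.36 mm

rectangular portion: A = 160 × 80 = 12800.00, centroid at (80.00, 40.00).
triangular portion: A = ½·120·80 = 4800.00, centroid at (200.00, 26.67).
ΣA = 17600.00 mm²
ΣAx̄ = (12800.00)(80.00) + (4800.00)(200.00) = 1984000.00 mm³
ΣAȳ = (12800.00)(40.00) + (4800.00)(26.67) = 640000.00 mm³
x̄ = 1984000.00 / 17600.00 = 112.73 mm
ȳ = 640000.00 / 17600.00 = 36.36 mm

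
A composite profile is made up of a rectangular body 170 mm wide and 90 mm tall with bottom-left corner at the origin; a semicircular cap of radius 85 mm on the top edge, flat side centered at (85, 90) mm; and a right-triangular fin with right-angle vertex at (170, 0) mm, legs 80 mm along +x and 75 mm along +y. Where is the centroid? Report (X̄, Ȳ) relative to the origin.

X̄ = 96.30 mm, Ȳ = 74.01 mm

rectangular body: A = 170 × 90 = 15300.00, centroid at (85.00, 45.00).
semicircular top: A = ½π·85² = 11349.00, centroid at (85.00, 126.08).
triangular fin: A = ½·80·75 = 3000.00, centroid at (196.67, 25.00).
ΣA = 29649.00 mm², ΣAX̄ = 2855165.29 mm³, ΣAȲ = 2194326.98 mm³.
X̄ = 2855165.29/29649.00 = 96.30 mm; Ȳ = 2194326.98/29649.00 = 74.01 mm.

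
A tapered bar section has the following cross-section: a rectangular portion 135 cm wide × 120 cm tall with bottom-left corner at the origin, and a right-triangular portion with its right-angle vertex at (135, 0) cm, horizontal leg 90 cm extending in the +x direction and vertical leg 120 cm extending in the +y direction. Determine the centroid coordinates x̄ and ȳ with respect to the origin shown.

x̄ = 91.88 cm, ȳ = 55.00 cm

rectangular portion: A = 135 × 120 = 16200.00, centroid at (67.50, 60.00).
triangular portion: A = ½·90·120 = 5400.00, centroid at (165.00, 40.00).
ΣA = 21600.00 cm², ΣAx̄ = 1984500.00 cm³, ΣAȳ = 1188000.00 cm³.
x̄ = 1984500.00/21600.00 = 91.88 cm; ȳ = 1188000.00/21600.00 = 55.00 cm.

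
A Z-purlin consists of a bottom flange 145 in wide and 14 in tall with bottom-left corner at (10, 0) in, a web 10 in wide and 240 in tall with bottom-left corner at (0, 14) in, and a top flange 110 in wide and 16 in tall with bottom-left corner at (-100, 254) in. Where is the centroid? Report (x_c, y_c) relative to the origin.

x_c = 16.20 in, y_c = 128.74 in

bottom flange: A = 145 × 14 = 2030.00, centroid at (82.50, 7.00).
web: A = 10 × 240 = 2400.00, centroid at (5.00, 134.00).
top flange: A = 110 × 16 = 1760.00, centroid at (-45.00, 262.00).
ΣA = 6190.00 in², ΣAx_c = 100275.00 in³, ΣAy_c = 796930.00 in³.
x_c = 100275.00/6190.00 = 16.20 in; y_c = 796930.00/6190.00 = 128.74 in.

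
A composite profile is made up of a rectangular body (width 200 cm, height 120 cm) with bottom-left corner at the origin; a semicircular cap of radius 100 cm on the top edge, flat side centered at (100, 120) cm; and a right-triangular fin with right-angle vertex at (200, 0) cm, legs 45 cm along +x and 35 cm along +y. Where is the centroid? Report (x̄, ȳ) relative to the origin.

rectangular body: A = 200 × 120 = 24000.00, centroid at (100.00, 60.00).
semicircular top: A = ½π·100² = 15707.96, centroid at (100.00, 162.44).
triangular fin: A = ½·45·35 = 787.50, centroid at (215.00, 11.67).
ΣA = 40495.46 cm²
ΣAx̄ = (24000.00)(100.00) + (15707.96)(100.00) + (787.50)(215.00) = 4140108.83 cm³
ΣAȳ = (24000.00)(60.00) + (15707.96)(162.44) + (787.50)(11.67) = 4000809.76 cm³
x̄ = 4140108.83 / 40495.46 = 102.24 cm
ȳ = 4000809.76 / 40495.46 = 98.80 cm

x̄ = 102.24 cm, ȳ = 98.80 cm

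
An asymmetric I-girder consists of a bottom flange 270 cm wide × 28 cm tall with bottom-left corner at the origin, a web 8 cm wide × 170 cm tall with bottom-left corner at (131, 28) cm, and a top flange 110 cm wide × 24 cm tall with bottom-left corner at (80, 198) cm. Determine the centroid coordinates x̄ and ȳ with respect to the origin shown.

x̄ = 135.00 cm, ȳ = 70.41 cm

bottom flange: A = 270 × 28 = 7560.00, centroid at (135.00, 14.00).
web: A = 8 × 170 = 1360.00, centroid at (135.00, 113.00).
top flange: A = 110 × 24 = 2640.00, centroid at (135.00, 210.00).
ΣA = 11560.00 cm²
ΣAx̄ = (7560.00)(135.00) + (1360.00)(135.00) + (2640.00)(135.00) = 1560600.00 cm³
ΣAȳ = (7560.00)(14.00) + (1360.00)(113.00) + (2640.00)(210.00) = 813920.00 cm³
x̄ = 1560600.00 / 11560.00 = 135.00 cm
ȳ = 813920.00 / 11560.00 = 70.41 cm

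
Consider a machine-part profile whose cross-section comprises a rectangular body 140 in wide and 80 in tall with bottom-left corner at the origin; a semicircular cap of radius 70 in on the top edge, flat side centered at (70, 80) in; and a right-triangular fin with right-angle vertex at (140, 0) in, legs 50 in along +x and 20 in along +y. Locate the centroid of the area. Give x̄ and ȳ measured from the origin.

x̄ = 72.23 in, ȳ = 66.80 in

rectangular body: A = 140 × 80 = 11200.00, centroid at (70.00, 40.00).
semicircular top: A = ½π·70² = 7696.90, centroid at (70.00, 109.71).
triangular fin: A = ½·50·20 = 500.00, centroid at (156.67, 6.67).
ΣA = 19396.90 in²
ΣAx̄ = (11200.00)(70.00) + (7696.90)(70.00) + (500.00)(156.67) = 1401116.47 in³
ΣAȳ = (11200.00)(40.00) + (7696.90)(109.71) + (500.00)(6.67) = 1295752.16 in³
x̄ = 1401116.47 / 19396.90 = 72.23 in
ȳ = 1295752.16 / 19396.90 = 66.80 in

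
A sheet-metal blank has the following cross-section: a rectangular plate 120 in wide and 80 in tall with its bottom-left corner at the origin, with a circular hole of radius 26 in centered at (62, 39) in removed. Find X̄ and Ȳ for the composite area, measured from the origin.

X̄ = 59.43 in, Ȳ = 40.28 in

plate: A = 120 × 80 = 9600.00, centroid at (60.00, 40.00).
hole: A = −π·26² = -2123.72, centroid at (62.00, 39.00).
ΣA = 7476.28 in², ΣAX̄ = 444329.57 in³, ΣAȲ = 301175.05 in³.
X̄ = 444329.57/7476.28 = 59.43 in; Ȳ = 301175.05/7476.28 = 40.28 in.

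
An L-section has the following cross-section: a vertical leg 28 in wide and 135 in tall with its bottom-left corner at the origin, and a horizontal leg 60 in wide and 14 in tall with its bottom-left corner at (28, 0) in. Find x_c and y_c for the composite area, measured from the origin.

x_c = 22.00 in, y_c = 56.50 in

vertical leg: A = 28 × 135 = 3780.00, centroid at (14.00, 67.50).
horizontal leg: A = 60 × 14 = 840.00, centroid at (58.00, 7.00).
ΣA = 4620.00 in²
ΣAx_c = (3780.00)(14.00) + (840.00)(58.00) = 101640.00 in³
ΣAy_c = (3780.00)(67.50) + (840.00)(7.00) = 261030.00 in³
x_c = 101640.00 / 4620.00 = 22.00 in
y_c = 261030.00 / 4620.00 = 56.50 in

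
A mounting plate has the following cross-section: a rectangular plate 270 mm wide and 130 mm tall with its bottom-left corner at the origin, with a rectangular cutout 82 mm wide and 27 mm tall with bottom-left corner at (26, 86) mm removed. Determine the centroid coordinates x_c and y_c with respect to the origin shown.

x_c = 139.58 mm, y_c = 62.68 mm

plate: A = 270 × 130 = 35100.00, centroid at (135.00, 65.00).
hole: A = −(82 × 27) = -2214.00, centroid at (67.00, 99.50).
ΣA = 32886.00 mm²
ΣAx_c = (35100.00)(135.00) + (-2214.00)(67.00) = 4590162.00 mm³
ΣAy_c = (35100.00)(65.00) + (-2214.00)(99.50) = 2061207.00 mm³
x_c = 4590162.00 / 32886.00 = 139.58 mm
y_c = 2061207.00 / 32886.00 = 62.68 mm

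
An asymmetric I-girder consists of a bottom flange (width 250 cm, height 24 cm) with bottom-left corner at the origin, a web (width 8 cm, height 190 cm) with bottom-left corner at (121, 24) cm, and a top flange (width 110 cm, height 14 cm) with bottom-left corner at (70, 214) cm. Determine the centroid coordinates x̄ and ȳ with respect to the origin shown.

x̄ = 125.00 cm, ȳ = 65.48 cm

Part | A | x̄ᵢ | ȳᵢ | A·x̄ᵢ | A·ȳᵢ
bottom flange | 6000.00 | 125.00 | 12.00 | 750000.00 | 72000.00
web | 1520.00 | 125.00 | 119.00 | 190000.00 | 180880.00
top flange | 1540.00 | 125.00 | 221.00 | 192500.00 | 340340.00
Σ | 9060.00 |  |  | 1132500.00 | 593220.00
x̄ = 1132500.00 / 9060.00 = 125.00 cm
ȳ = 593220.00 / 9060.00 = 65.48 cm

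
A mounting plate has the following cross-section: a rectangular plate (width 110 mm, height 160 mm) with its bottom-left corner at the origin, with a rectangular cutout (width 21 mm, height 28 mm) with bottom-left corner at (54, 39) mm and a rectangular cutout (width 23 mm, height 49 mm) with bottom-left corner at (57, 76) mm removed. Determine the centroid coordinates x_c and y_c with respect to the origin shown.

x_c = 53.69 mm, y_c = 79.55 mm

Part | A | x̄ᵢ | ȳᵢ | A·x̄ᵢ | A·ȳᵢ
plate | 17600.00 | 55.00 | 80.00 | 968000.00 | 1408000.00
hole 1 | -588.00 | 64.50 | 53.00 | -37926.00 | -31164.00
hole 2 | -1127.00 | 68.50 | 100.50 | -77199.50 | -113263.50
Σ | 15885.00 |  |  | 852874.50 | 1263572.50
x_c = 852874.50 / 15885.00 = 53.69 mm
y_c = 1263572.50 / 15885.00 = 79.55 mm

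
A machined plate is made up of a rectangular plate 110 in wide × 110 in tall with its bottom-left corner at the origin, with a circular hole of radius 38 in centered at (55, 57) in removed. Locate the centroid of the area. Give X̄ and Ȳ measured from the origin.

X̄ = 55.00 in, Ȳ = 53.80 in

Part | A | x̄ᵢ | ȳᵢ | A·x̄ᵢ | A·ȳᵢ
plate | 12100.00 | 55.00 | 55.00 | 665500.00 | 665500.00
hole | -4536.46 | 55.00 | 57.00 | -249505.29 | -258578.21
Σ | 7563.54 |  |  | 415994.71 | 406921.79
X̄ = 415994.71 / 7563.54 = 55.00 in
Ȳ = 406921.79 / 7563.54 = 53.80 in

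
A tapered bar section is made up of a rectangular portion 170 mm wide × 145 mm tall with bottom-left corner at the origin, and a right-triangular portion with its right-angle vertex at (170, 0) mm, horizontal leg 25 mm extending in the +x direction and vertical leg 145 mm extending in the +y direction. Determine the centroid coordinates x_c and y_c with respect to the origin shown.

Part | A | x̄ᵢ | ȳᵢ | A·x̄ᵢ | A·ȳᵢ
rectangular portion | 24650.00 | 85.00 | 72.50 | 2095250.00 | 1787125.00
triangular portion | 1812.50 | 178.33 | 48.33 | 323229.17 | 87604.17
Σ | 26462.50 |  |  | 2418479.17 | 1874729.17
x_c = 2418479.17 / 26462.50 = 91.39 mm
y_c = 1874729.17 / 26462.50 = 70.84 mm

x_c = 91.39 mm, y_c = 70.84 mm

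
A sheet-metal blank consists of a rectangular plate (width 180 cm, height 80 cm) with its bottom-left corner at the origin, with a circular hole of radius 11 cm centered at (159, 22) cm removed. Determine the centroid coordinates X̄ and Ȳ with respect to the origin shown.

Part | A | x̄ᵢ | ȳᵢ | A·x̄ᵢ | A·ȳᵢ
plate | 14400.00 | 90.00 | 40.00 | 1296000.00 | 576000.00
hole | -380.13 | 159.00 | 22.00 | -60441.10 | -8362.92
Σ | 14019.87 |  |  | 1235558.90 | 567637.08
X̄ = 1235558.90 / 14019.87 = 88.13 cm
Ȳ = 567637.08 / 14019.87 = 40.49 cm

X̄ = 88.13 cm, Ȳ = 40.49 cm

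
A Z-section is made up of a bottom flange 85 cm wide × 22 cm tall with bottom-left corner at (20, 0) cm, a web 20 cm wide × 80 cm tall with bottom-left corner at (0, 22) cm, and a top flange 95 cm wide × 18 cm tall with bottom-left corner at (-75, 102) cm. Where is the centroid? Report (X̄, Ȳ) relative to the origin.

X̄ = 16.57 cm, Ȳ = 59.76 cm

Part | A | x̄ᵢ | ȳᵢ | A·x̄ᵢ | A·ȳᵢ
bottom flange | 1870.00 | 62.50 | 11.00 | 116875.00 | 20570.00
web | 1600.00 | 10.00 | 62.00 | 16000.00 | 99200.00
top flange | 1710.00 | -27.50 | 111.00 | -47025.00 | 189810.00
Σ | 5180.00 |  |  | 85850.00 | 309580.00
X̄ = 85850.00 / 5180.00 = 16.57 cm
Ȳ = 309580.00 / 5180.00 = 59.76 cm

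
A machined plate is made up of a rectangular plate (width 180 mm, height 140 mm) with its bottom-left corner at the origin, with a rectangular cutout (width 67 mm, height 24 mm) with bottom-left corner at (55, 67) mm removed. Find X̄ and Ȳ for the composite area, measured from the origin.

plate: A = 180 × 140 = 25200.00, centroid at (90.00, 70.00).
hole: A = −(67 × 24) = -1608.00, centroid at (88.50, 79.00).
ΣA = 23592.00 mm², ΣAX̄ = 2125692.00 mm³, ΣAȲ = 1636968.00 mm³.
X̄ = 2125692.00/23592.00 = 90.10 mm; Ȳ = 1636968.00/23592.00 = 69.39 mm.

X̄ = 90.10 mm, Ȳ = 69.39 mm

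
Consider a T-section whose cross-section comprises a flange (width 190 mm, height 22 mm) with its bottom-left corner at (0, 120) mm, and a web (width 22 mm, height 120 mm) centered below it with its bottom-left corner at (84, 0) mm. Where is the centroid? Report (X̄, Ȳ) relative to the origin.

web: A = 22 × 120 = 2640.00, centroid at (95.00, 60.00).
flange: A = 190 × 22 = 4180.00, centroid at (95.00, 131.00).
ΣA = 6820.00 mm²
ΣAX̄ = (2640.00)(95.00) + (4180.00)(95.00) = 647900.00 mm³
ΣAȲ = (2640.00)(60.00) + (4180.00)(131.00) = 705980.00 mm³
X̄ = 647900.00 / 6820.00 = 95.00 mm
Ȳ = 705980.00 / 6820.00 = 103.52 mm

X̄ = 95.00 mm, Ȳ = 103.52 mm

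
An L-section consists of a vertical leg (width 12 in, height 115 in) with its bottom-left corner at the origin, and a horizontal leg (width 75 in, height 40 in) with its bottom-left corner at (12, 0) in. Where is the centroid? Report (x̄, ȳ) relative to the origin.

vertical leg: A = 12 × 115 = 1380.00, centroid at (6.00, 57.50).
horizontal leg: A = 75 × 40 = 3000.00, centroid at (49.50, 20.00).
ΣA = 4380.00 in², ΣAx̄ = 156780.00 in³, ΣAȳ = 139350.00 in³.
x̄ = 156780.00/4380.00 = 35.79 in; ȳ = 139350.00/4380.00 = 31.82 in.

x̄ = 35.79 in, ȳ = 31.82 in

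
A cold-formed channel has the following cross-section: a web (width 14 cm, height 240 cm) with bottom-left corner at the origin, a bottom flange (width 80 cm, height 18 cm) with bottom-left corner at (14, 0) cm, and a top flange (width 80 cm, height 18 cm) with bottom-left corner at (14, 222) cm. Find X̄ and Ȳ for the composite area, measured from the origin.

web: A = 14 × 240 = 3360.00, centroid at (7.00, 120.00).
bottom flange: A = 80 × 18 = 1440.00, centroid at (54.00, 9.00).
top flange: A = 80 × 18 = 1440.00, centroid at (54.00, 231.00).
ΣA = 6240.00 cm², ΣAX̄ = 179040.00 cm³, ΣAȲ = 748800.00 cm³.
X̄ = 179040.00/6240.00 = 28.69 cm; Ȳ = 748800.00/6240.00 = 120.00 cm.

X̄ = 28.69 cm, Ȳ = 120.00 cm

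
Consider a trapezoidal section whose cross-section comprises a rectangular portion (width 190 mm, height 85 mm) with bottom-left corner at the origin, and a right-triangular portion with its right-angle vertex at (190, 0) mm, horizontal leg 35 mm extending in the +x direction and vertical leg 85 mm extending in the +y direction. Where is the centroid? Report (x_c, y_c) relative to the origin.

x_c = 104.00 mm, y_c = 41.31 mm

rectangular portion: A = 190 × 85 = 16150.00, centroid at (95.00, 42.50).
triangular portion: A = ½·35·85 = 1487.50, centroid at (201.67, 28.33).
ΣA = 17637.50 mm², ΣAx_c = 1834229.17 mm³, ΣAy_c = 728520.83 mm³.
x_c = 1834229.17/17637.50 = 104.00 mm; y_c = 728520.83/17637.50 = 41.31 mm.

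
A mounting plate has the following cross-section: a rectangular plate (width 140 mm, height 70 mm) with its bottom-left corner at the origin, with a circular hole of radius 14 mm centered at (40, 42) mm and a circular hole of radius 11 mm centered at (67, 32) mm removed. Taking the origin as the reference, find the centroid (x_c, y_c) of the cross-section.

x_c = 72.23 mm, y_c = 34.64 mm

plate: A = 140 × 70 = 9800.00, centroid at (70.00, 35.00).
hole 1: A = −π·14² = -615.75, centroid at (40.00, 42.00).
hole 2: A = −π·11² = -380.13, centroid at (67.00, 32.00).
ΣA = 8804.12 mm², ΣAx_c = 635901.02 mm³, ΣAy_c = 304974.16 mm³.
x_c = 635901.02/8804.12 = 72.23 mm; y_c = 304974.16/8804.12 = 34.64 mm.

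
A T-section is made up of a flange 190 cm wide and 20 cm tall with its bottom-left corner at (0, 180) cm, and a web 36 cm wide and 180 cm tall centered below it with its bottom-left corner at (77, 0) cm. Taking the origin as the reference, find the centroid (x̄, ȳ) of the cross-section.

web: A = 36 × 180 = 6480.00, centroid at (95.00, 90.00).
flange: A = 190 × 20 = 3800.00, centroid at (95.00, 190.00).
ΣA = 10280.00 cm²
ΣAx̄ = (6480.00)(95.00) + (3800.00)(95.00) = 976600.00 cm³
ΣAȳ = (6480.00)(90.00) + (3800.00)(190.00) = 1305200.00 cm³
x̄ = 976600.00 / 10280.00 = 95.00 cm
ȳ = 1305200.00 / 10280.00 = 126.96 cm

x̄ = 95.00 cm, ȳ = 126.96 cm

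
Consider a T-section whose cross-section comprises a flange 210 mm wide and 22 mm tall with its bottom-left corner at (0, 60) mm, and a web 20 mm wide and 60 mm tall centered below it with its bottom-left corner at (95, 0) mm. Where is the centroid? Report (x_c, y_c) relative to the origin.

x_c = 105.00 mm, y_c = 62.55 mm

web: A = 20 × 60 = 1200.00, centroid at (105.00, 30.00).
flange: A = 210 × 22 = 4620.00, centroid at (105.00, 71.00).
ΣA = 5820.00 mm²
ΣAx_c = (1200.00)(105.00) + (4620.00)(105.00) = 611100.00 mm³
ΣAy_c = (1200.00)(30.00) + (4620.00)(71.00) = 364020.00 mm³
x_c = 611100.00 / 5820.00 = 105.00 mm
y_c = 364020.00 / 5820.00 = 62.55 mm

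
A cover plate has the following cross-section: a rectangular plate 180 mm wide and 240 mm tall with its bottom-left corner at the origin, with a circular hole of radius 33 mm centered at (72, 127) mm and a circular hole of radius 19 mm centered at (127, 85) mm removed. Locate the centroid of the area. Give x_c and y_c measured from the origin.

x_c = 90.51 mm, y_c = 120.41 mm

plate: A = 180 × 240 = 43200.00, centroid at (90.00, 120.00).
hole 1: A = −π·33² = -3421.19, centroid at (72.00, 127.00).
hole 2: A = −π·19² = -1134.11, centroid at (127.00, 85.00).
ΣA = 38644.69 mm², ΣAx_c = 3497641.40 mm³, ΣAy_c = 4653108.54 mm³.
x_c = 3497641.40/38644.69 = 90.51 mm; y_c = 4653108.54/38644.69 = 120.41 mm.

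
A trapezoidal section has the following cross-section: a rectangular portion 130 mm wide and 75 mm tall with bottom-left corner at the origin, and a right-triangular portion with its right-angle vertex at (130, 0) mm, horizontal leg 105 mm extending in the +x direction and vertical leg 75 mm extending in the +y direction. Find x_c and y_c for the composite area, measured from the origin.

x_c = 93.77 mm, y_c = 33.90 mm

rectangular portion: A = 130 × 75 = 9750.00, centroid at (65.00, 37.50).
triangular portion: A = ½·105·75 = 3937.50, centroid at (165.00, 25.00).
ΣA = 13687.50 mm²
ΣAx_c = (9750.00)(65.00) + (3937.50)(165.00) = 1283437.50 mm³
ΣAy_c = (9750.00)(37.50) + (3937.50)(25.00) = 464062.50 mm³
x_c = 1283437.50 / 13687.50 = 93.77 mm
y_c = 464062.50 / 13687.50 = 33.90 mm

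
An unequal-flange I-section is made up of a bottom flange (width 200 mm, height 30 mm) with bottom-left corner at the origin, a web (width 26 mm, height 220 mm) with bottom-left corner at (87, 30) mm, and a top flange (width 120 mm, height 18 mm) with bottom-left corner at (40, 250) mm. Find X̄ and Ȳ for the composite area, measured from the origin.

Part | A | x̄ᵢ | ȳᵢ | A·x̄ᵢ | A·ȳᵢ
bottom flange | 6000.00 | 100.00 | 15.00 | 600000.00 | 90000.00
web | 5720.00 | 100.00 | 140.00 | 572000.00 | 800800.00
top flange | 2160.00 | 100.00 | 259.00 | 216000.00 | 559440.00
Σ | 13880.00 |  |  | 1388000.00 | 1450240.00
X̄ = 1388000.00 / 13880.00 = 100.00 mm
Ȳ = 1450240.00 / 13880.00 = 104.48 mm

X̄ = 100.00 mm, Ȳ = 104.48 mm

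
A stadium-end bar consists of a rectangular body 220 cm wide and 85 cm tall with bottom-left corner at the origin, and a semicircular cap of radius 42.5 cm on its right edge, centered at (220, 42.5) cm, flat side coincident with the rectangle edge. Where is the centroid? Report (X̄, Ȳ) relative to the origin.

rectangular body: A = 220 × 85 = 18700.00, centroid at (110.00, 42.50).
semicircular end: A = ½π·42.5² = 2837.25, centroid at (238.04, 42.50).
ΣA = 21537.25 cm², ΣAX̄ = 2732372.27 cm³, ΣAȲ = 915333.16 cm³.
X̄ = 2732372.27/21537.25 = 126.87 cm; Ȳ = 915333.16/21537.25 = 42.50 cm.

X̄ = 126.87 cm, Ȳ = 42.50 cm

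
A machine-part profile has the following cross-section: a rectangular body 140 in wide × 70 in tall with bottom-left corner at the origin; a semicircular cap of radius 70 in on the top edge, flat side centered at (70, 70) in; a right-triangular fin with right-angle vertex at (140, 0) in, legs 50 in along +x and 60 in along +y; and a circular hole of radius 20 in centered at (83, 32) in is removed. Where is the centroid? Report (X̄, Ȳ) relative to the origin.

X̄ = 76.41 in, Ȳ = 62.02 in

Part | A | x̄ᵢ | ȳᵢ | A·x̄ᵢ | A·ȳᵢ
rectangular body | 9800.00 | 70.00 | 35.00 | 686000.00 | 343000.00
semicircular top | 7696.90 | 70.00 | 99.71 | 538783.14 | 767449.81
triangular fin | 1500.00 | 156.67 | 20.00 | 235000.00 | 30000.00
hole | -1256.64 | 83.00 | 32.00 | -104300.88 | -40212.39
Σ | 17740.26 |  |  | 1355482.26 | 1100237.42
X̄ = 1355482.26 / 17740.26 = 76.41 in
Ȳ = 1100237.42 / 17740.26 = 62.02 in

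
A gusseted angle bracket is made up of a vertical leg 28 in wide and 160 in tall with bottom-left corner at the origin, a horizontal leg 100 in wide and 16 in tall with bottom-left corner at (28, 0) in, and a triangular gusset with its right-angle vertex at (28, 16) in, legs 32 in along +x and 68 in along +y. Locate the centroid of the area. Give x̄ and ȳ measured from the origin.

Part | A | x̄ᵢ | ȳᵢ | A·x̄ᵢ | A·ȳᵢ
vertical leg | 4480.00 | 14.00 | 80.00 | 62720.00 | 358400.00
horizontal leg | 1600.00 | 78.00 | 8.00 | 124800.00 | 12800.00
gusset | 1088.00 | 38.67 | 38.67 | 42069.33 | 42069.33
Σ | 7168.00 |  |  | 229589.33 | 413269.33
x̄ = 229589.33 / 7168.00 = 32.03 in
ȳ = 413269.33 / 7168.00 = 57.65 in

x̄ = 32.03 in, ȳ = 57.65 in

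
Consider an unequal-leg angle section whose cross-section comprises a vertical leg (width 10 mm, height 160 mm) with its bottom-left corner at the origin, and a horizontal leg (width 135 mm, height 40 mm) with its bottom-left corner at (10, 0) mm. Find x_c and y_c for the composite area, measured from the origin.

vertical leg: A = 10 × 160 = 1600.00, centroid at (5.00, 80.00).
horizontal leg: A = 135 × 40 = 5400.00, centroid at (77.50, 20.00).
ΣA = 7000.00 mm², ΣAx_c = 426500.00 mm³, ΣAy_c = 236000.00 mm³.
x_c = 426500.00/7000.00 = 60.93 mm; y_c = 236000.00/7000.00 = 33.71 mm.

x_c = 60.93 mm, y_c = 33.71 mm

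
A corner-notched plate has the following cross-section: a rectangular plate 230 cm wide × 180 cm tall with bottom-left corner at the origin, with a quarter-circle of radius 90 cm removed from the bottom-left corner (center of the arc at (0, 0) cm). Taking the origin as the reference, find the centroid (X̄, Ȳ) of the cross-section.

plate: A = 230 × 180 = 41400.00, centroid at (115.00, 90.00).
removed quarter-circle: A = −¼π·90² = -6361.73, centroid at (38.20, 38.20).
ΣA = 35038.27 cm², ΣAX̄ = 4518000.00 cm³, ΣAȲ = 3483000.00 cm³.
X̄ = 4518000.00/35038.27 = 128.94 cm; Ȳ = 3483000.00/35038.27 = 99.41 cm.

X̄ = 128.94 cm, Ȳ = 99.41 cm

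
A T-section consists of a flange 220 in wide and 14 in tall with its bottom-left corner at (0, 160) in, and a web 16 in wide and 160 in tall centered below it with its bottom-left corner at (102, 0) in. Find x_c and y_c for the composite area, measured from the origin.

x_c = 110.00 in, y_c = 127.51 in

Part | A | x̄ᵢ | ȳᵢ | A·x̄ᵢ | A·ȳᵢ
web | 2560.00 | 110.00 | 80.00 | 281600.00 | 204800.00
flange | 3080.00 | 110.00 | 167.00 | 338800.00 | 514360.00
Σ | 5640.00 |  |  | 620400.00 | 719160.00
x_c = 620400.00 / 5640.00 = 110.00 in
y_c = 719160.00 / 5640.00 = 127.51 in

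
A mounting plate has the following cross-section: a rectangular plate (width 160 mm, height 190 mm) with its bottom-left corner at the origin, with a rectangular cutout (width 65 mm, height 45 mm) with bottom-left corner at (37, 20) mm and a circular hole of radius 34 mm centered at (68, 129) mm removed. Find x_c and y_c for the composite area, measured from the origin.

plate: A = 160 × 190 = 30400.00, centroid at (80.00, 95.00).
hole 1: A = −(65 × 45) = -2925.00, centroid at (69.50, 42.50).
hole 2: A = −π·34² = -3631.68, centroid at (68.00, 129.00).
ΣA = 23843.32 mm², ΣAx_c = 1981758.18 mm³, ΣAy_c = 2295200.64 mm³.
x_c = 1981758.18/23843.32 = 83.12 mm; y_c = 2295200.64/23843.32 = 96.26 mm.

x_c = 83.12 mm, y_c = 96.26 mm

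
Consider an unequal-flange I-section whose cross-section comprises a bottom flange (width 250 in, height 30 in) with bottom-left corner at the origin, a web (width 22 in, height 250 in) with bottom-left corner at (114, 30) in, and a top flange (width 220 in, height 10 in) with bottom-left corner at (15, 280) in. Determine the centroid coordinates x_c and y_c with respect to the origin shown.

x_c = 125.00 in, y_c = 104.74 in

Part | A | x̄ᵢ | ȳᵢ | A·x̄ᵢ | A·ȳᵢ
bottom flange | 7500.00 | 125.00 | 15.00 | 937500.00 | 112500.00
web | 5500.00 | 125.00 | 155.00 | 687500.00 | 852500.00
top flange | 2200.00 | 125.00 | 285.00 | 275000.00 | 627000.00
Σ | 15200.00 |  |  | 1900000.00 | 1592000.00
x_c = 1900000.00 / 15200.00 = 125.00 in
y_c = 1592000.00 / 15200.00 = 104.74 in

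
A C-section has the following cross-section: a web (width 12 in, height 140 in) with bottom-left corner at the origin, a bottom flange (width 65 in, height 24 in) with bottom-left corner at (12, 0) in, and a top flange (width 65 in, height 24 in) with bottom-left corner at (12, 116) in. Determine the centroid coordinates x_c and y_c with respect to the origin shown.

web: A = 12 × 140 = 1680.00, centroid at (6.00, 70.00).
bottom flange: A = 65 × 24 = 1560.00, centroid at (44.50, 12.00).
top flange: A = 65 × 24 = 1560.00, centroid at (44.50, 128.00).
ΣA = 4800.00 in², ΣAx_c = 148920.00 in³, ΣAy_c = 336000.00 in³.
x_c = 148920.00/4800.00 = 31.02 in; y_c = 336000.00/4800.00 = 70.00 in.

x_c = 31.02 in, y_c = 70.00 in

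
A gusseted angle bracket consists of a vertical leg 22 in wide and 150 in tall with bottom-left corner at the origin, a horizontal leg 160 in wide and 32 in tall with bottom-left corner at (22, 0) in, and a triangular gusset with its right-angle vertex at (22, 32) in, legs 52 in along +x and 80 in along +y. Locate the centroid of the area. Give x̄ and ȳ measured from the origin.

x̄ = 60.99 in, ȳ = 42.99 in

Part | A | x̄ᵢ | ȳᵢ | A·x̄ᵢ | A·ȳᵢ
vertical leg | 3300.00 | 11.00 | 75.00 | 36300.00 | 247500.00
horizontal leg | 5120.00 | 102.00 | 16.00 | 522240.00 | 81920.00
gusset | 2080.00 | 39.33 | 58.67 | 81813.33 | 122026.67
Σ | 10500.00 |  |  | 640353.33 | 451446.67
x̄ = 640353.33 / 10500.00 = 60.99 in
ȳ = 451446.67 / 10500.00 = 42.99 in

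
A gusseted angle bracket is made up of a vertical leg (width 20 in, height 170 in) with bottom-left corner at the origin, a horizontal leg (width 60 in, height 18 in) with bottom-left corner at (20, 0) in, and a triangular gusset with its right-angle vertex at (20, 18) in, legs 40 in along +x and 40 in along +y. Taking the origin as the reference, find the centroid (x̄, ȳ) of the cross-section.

vertical leg: A = 20 × 170 = 3400.00, centroid at (10.00, 85.00).
horizontal leg: A = 60 × 18 = 1080.00, centroid at (50.00, 9.00).
gusset: A = ½·40·40 = 800.00, centroid at (33.33, 31.33).
ΣA = 5280.00 in², ΣAx̄ = 114666.67 in³, ΣAȳ = 323786.67 in³.
x̄ = 114666.67/5280.00 = 21.72 in; ȳ = 323786.67/5280.00 = 61.32 in.

x̄ = 21.72 in, ȳ = 61.32 in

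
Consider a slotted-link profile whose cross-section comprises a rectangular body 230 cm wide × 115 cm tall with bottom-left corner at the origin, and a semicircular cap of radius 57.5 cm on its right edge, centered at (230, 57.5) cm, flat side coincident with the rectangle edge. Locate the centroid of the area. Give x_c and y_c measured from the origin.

x_c = 137.88 cm, y_c = 57.50 cm

Part | A | x̄ᵢ | ȳᵢ | A·x̄ᵢ | A·ȳᵢ
rectangular body | 26450.00 | 115.00 | 57.50 | 3041750.00 | 1520875.00
semicircular end | 5193.45 | 254.40 | 57.50 | 1321232.02 | 298623.11
Σ | 31643.45 |  |  | 4362982.02 | 1819498.11
x_c = 4362982.02 / 31643.45 = 137.88 cm
y_c = 1819498.11 / 31643.45 = 57.50 cm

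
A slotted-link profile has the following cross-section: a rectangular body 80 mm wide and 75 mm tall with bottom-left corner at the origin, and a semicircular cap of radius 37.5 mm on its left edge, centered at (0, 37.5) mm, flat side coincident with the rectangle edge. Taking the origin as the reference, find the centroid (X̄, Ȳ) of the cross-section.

X̄ = 24.95 mm, Ȳ = 37.50 mm

Part | A | x̄ᵢ | ȳᵢ | A·x̄ᵢ | A·ȳᵢ
rectangular body | 6000.00 | 40.00 | 37.50 | 240000.00 | 225000.00
semicircular end | 2208.93 | -15.92 | 37.50 | -35156.25 | 82834.96
Σ | 8208.93 |  |  | 204843.75 | 307834.96
X̄ = 204843.75 / 8208.93 = 24.95 mm
Ȳ = 307834.96 / 8208.93 = 37.50 mm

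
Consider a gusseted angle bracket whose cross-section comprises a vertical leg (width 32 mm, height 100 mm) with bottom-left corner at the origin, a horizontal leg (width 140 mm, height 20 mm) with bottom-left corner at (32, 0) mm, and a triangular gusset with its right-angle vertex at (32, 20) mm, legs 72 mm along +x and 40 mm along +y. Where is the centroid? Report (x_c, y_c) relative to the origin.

x_c = 56.11 mm, y_c = 31.72 mm

vertical leg: A = 32 × 100 = 3200.00, centroid at (16.00, 50.00).
horizontal leg: A = 140 × 20 = 2800.00, centroid at (102.00, 10.00).
gusset: A = ½·72·40 = 1440.00, centroid at (56.00, 33.33).
ΣA = 7440.00 mm²
ΣAx_c = (3200.00)(16.00) + (2800.00)(102.00) + (1440.00)(56.00) = 417440.00 mm³
ΣAy_c = (3200.00)(50.00) + (2800.00)(10.00) + (1440.00)(33.33) = 236000.00 mm³
x_c = 417440.00 / 7440.00 = 56.11 mm
y_c = 236000.00 / 7440.00 = 31.72 mm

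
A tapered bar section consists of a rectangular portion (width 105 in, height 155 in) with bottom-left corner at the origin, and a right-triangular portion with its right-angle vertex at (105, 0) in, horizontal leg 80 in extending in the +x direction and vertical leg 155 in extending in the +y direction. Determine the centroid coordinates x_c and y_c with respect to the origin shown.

rectangular portion: A = 105 × 155 = 16275.00, centroid at (52.50, 77.50).
triangular portion: A = ½·80·155 = 6200.00, centroid at (131.67, 51.67).
ΣA = 22475.00 in², ΣAx_c = 1670770.83 in³, ΣAy_c = 1581645.83 in³.
x_c = 1670770.83/22475.00 = 74.34 in; y_c = 1581645.83/22475.00 = 70.37 in.

x_c = 74.34 in, y_c = 70.37 in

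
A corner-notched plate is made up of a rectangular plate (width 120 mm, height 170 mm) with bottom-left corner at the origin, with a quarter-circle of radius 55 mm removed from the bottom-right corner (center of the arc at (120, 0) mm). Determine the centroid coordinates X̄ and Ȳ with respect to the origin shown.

Part | A | x̄ᵢ | ȳᵢ | A·x̄ᵢ | A·ȳᵢ
plate | 20400.00 | 60.00 | 85.00 | 1224000.00 | 1734000.00
removed quarter-circle | -2375.83 | 96.66 | 23.34 | -229641.20 | -55458.33
Σ | 18024.17 |  |  | 994358.80 | 1678541.67
X̄ = 994358.80 / 18024.17 = 55.17 mm
Ȳ = 1678541.67 / 18024.17 = 93.13 mm

X̄ = 55.17 mm, Ȳ = 93.13 mm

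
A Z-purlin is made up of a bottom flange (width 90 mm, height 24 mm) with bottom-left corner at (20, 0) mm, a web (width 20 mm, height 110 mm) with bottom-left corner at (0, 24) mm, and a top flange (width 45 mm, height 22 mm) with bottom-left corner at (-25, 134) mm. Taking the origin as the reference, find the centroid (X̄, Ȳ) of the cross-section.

X̄ = 29.89 mm, Ȳ = 64.16 mm

Part | A | x̄ᵢ | ȳᵢ | A·x̄ᵢ | A·ȳᵢ
bottom flange | 2160.00 | 65.00 | 12.00 | 140400.00 | 25920.00
web | 2200.00 | 10.00 | 79.00 | 22000.00 | 173800.00
top flange | 990.00 | -2.50 | 145.00 | -2475.00 | 143550.00
Σ | 5350.00 |  |  | 159925.00 | 343270.00
X̄ = 159925.00 / 5350.00 = 29.89 mm
Ȳ = 343270.00 / 5350.00 = 64.16 mm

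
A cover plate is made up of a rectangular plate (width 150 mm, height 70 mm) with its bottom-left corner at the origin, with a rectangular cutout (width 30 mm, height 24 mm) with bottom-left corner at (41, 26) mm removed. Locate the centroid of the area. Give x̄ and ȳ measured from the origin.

x̄ = 76.40 mm, ȳ = 34.78 mm

Part | A | x̄ᵢ | ȳᵢ | A·x̄ᵢ | A·ȳᵢ
plate | 10500.00 | 75.00 | 35.00 | 787500.00 | 367500.00
hole | -720.00 | 56.00 | 38.00 | -40320.00 | -27360.00
Σ | 9780.00 |  |  | 747180.00 | 340140.00
x̄ = 747180.00 / 9780.00 = 76.40 mm
ȳ = 340140.00 / 9780.00 = 34.78 mm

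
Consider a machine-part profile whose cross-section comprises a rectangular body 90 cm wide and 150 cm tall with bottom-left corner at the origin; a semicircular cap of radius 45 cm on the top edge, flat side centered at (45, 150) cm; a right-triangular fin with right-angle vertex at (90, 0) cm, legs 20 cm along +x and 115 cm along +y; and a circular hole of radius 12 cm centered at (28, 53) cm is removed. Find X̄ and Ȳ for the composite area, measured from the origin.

X̄ = 48.86 cm, Ȳ = 90.37 cm

rectangular body: A = 90 × 150 = 13500.00, centroid at (45.00, 75.00).
semicircular top: A = ½π·45² = 3180.86, centroid at (45.00, 169.10).
triangular fin: A = ½·20·115 = 1150.00, centroid at (96.67, 38.33).
hole: A = −π·12² = -452.39, centroid at (28.00, 53.00).
ΣA = 17378.47 cm²
ΣAX̄ = (13500.00)(45.00) + (3180.86)(45.00) + (1150.00)(96.67) + (-452.39)(28.00) = 849138.58 cm³
ΣAȲ = (13500.00)(75.00) + (3180.86)(169.10) + (1150.00)(38.33) + (-452.39)(53.00) = 1570486.08 cm³
X̄ = 849138.58 / 17378.47 = 48.86 cm
Ȳ = 1570486.08 / 17378.47 = 90.37 cm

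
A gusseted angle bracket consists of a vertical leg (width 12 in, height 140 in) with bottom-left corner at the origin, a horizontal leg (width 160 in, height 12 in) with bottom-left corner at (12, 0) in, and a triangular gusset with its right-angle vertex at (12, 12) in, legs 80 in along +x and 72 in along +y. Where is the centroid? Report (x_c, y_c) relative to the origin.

x_c = 46.00 in, y_c = 35.93 in

Part | A | x̄ᵢ | ȳᵢ | A·x̄ᵢ | A·ȳᵢ
vertical leg | 1680.00 | 6.00 | 70.00 | 10080.00 | 117600.00
horizontal leg | 1920.00 | 92.00 | 6.00 | 176640.00 | 11520.00
gusset | 2880.00 | 38.67 | 36.00 | 111360.00 | 103680.00
Σ | 6480.00 |  |  | 298080.00 | 232800.00
x_c = 298080.00 / 6480.00 = 46.00 in
y_c = 232800.00 / 6480.00 = 35.93 in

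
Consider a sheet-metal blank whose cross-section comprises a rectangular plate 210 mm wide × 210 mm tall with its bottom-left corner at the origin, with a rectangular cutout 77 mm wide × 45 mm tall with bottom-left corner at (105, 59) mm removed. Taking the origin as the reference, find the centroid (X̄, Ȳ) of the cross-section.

Part | A | x̄ᵢ | ȳᵢ | A·x̄ᵢ | A·ȳᵢ
plate | 44100.00 | 105.00 | 105.00 | 4630500.00 | 4630500.00
hole | -3465.00 | 143.50 | 81.50 | -497227.50 | -282397.50
Σ | 40635.00 |  |  | 4133272.50 | 4348102.50
X̄ = 4133272.50 / 40635.00 = 101.72 mm
Ȳ = 4348102.50 / 40635.00 = 107.00 mm

X̄ = 101.72 mm, Ȳ = 107.00 mm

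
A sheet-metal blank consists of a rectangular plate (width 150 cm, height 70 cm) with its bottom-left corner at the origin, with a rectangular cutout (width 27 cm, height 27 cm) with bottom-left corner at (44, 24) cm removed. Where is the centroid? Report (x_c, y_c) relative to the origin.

plate: A = 150 × 70 = 10500.00, centroid at (75.00, 35.00).
hole: A = −(27 × 27) = -729.00, centroid at (57.50, 37.50).
ΣA = 9771.00 cm², ΣAx_c = 745582.50 cm³, ΣAy_c = 340162.50 cm³.
x_c = 745582.50/9771.00 = 76.31 cm; y_c = 340162.50/9771.00 = 34.81 cm.

x_c = 76.31 cm, y_c = 34.81 cm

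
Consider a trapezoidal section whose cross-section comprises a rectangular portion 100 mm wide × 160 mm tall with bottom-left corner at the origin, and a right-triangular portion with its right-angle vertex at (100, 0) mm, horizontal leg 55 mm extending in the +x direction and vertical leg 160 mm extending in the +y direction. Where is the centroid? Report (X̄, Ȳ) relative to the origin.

rectangular portion: A = 100 × 160 = 16000.00, centroid at (50.00, 80.00).
triangular portion: A = ½·55·160 = 4400.00, centroid at (118.33, 53.33).
ΣA = 20400.00 mm², ΣAX̄ = 1320666.67 mm³, ΣAȲ = 1514666.67 mm³.
X̄ = 1320666.67/20400.00 = 64.74 mm; Ȳ = 1514666.67/20400.00 = 74.25 mm.

X̄ = 64.74 mm, Ȳ = 74.25 mm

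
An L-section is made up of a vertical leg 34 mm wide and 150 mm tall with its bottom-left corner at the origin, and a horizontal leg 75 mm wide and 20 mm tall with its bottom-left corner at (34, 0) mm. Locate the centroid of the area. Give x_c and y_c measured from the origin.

x_c = 29.39 mm, y_c = 60.23 mm

vertical leg: A = 34 × 150 = 5100.00, centroid at (17.00, 75.00).
horizontal leg: A = 75 × 20 = 1500.00, centroid at (71.50, 10.00).
ΣA = 6600.00 mm², ΣAx_c = 193950.00 mm³, ΣAy_c = 397500.00 mm³.
x_c = 193950.00/6600.00 = 29.39 mm; y_c = 397500.00/6600.00 = 60.23 mm.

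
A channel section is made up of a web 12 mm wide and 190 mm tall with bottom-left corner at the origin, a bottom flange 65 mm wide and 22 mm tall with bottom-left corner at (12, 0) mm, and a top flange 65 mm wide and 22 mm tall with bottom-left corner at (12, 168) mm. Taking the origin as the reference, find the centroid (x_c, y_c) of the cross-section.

x_c = 27.42 mm, y_c = 95.00 mm

web: A = 12 × 190 = 2280.00, centroid at (6.00, 95.00).
bottom flange: A = 65 × 22 = 1430.00, centroid at (44.50, 11.00).
top flange: A = 65 × 22 = 1430.00, centroid at (44.50, 179.00).
ΣA = 5140.00 mm², ΣAx_c = 140950.00 mm³, ΣAy_c = 488300.00 mm³.
x_c = 140950.00/5140.00 = 27.42 mm; y_c = 488300.00/5140.00 = 95.00 mm.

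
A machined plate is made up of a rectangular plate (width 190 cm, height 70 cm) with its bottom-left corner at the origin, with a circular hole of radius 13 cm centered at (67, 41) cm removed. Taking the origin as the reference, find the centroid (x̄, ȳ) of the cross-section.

Part | A | x̄ᵢ | ȳᵢ | A·x̄ᵢ | A·ȳᵢ
plate | 13300.00 | 95.00 | 35.00 | 1263500.00 | 465500.00
hole | -530.93 | 67.00 | 41.00 | -35572.25 | -21768.10
Σ | 12769.07 |  |  | 1227927.75 | 443731.90
x̄ = 1227927.75 / 12769.07 = 96.16 cm
ȳ = 443731.90 / 12769.07 = 34.75 cm

x̄ = 96.16 cm, ȳ = 34.75 cm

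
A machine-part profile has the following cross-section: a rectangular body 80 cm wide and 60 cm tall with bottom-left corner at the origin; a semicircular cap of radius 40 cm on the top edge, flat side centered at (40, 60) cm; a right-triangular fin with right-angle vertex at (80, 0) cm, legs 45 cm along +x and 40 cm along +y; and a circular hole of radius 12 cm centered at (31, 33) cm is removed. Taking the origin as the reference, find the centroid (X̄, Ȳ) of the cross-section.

rectangular body: A = 80 × 60 = 4800.00, centroid at (40.00, 30.00).
semicircular top: A = ½π·40² = 2513.27, centroid at (40.00, 76.98).
triangular fin: A = ½·45·40 = 900.00, centroid at (95.00, 13.33).
hole: A = −π·12² = -452.39, centroid at (31.00, 33.00).
ΣA = 7760.88 cm², ΣAX̄ = 364006.90 cm³, ΣAȲ = 334534.27 cm³.
X̄ = 364006.90/7760.88 = 46.90 cm; Ȳ = 334534.27/7760.88 = 43.11 cm.

X̄ = 46.90 cm, Ȳ = 43.11 cm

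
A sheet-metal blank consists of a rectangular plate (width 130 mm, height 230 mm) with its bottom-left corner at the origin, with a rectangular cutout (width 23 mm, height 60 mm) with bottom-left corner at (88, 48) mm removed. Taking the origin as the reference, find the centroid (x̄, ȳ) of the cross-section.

x̄ = 63.33 mm, ȳ = 116.79 mm

plate: A = 130 × 230 = 29900.00, centroid at (65.00, 115.00).
hole: A = −(23 × 60) = -1380.00, centroid at (99.50, 78.00).
ΣA = 28520.00 mm²
ΣAx̄ = (29900.00)(65.00) + (-1380.00)(99.50) = 1806190.00 mm³
ΣAȳ = (29900.00)(115.00) + (-1380.00)(78.00) = 3330860.00 mm³
x̄ = 1806190.00 / 28520.00 = 63.33 mm
ȳ = 3330860.00 / 28520.00 = 116.79 mm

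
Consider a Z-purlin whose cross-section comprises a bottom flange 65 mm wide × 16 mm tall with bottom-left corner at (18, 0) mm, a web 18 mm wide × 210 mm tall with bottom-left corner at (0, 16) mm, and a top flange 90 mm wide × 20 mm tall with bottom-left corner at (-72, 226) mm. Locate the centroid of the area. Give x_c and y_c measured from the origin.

x_c = 5.73 mm, y_c = 134.52 mm

bottom flange: A = 65 × 16 = 1040.00, centroid at (50.50, 8.00).
web: A = 18 × 210 = 3780.00, centroid at (9.00, 121.00).
top flange: A = 90 × 20 = 1800.00, centroid at (-27.00, 236.00).
ΣA = 6620.00 mm²
ΣAx_c = (1040.00)(50.50) + (3780.00)(9.00) + (1800.00)(-27.00) = 37940.00 mm³
ΣAy_c = (1040.00)(8.00) + (3780.00)(121.00) + (1800.00)(236.00) = 890500.00 mm³
x_c = 37940.00 / 6620.00 = 5.73 mm
y_c = 890500.00 / 6620.00 = 134.52 mm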